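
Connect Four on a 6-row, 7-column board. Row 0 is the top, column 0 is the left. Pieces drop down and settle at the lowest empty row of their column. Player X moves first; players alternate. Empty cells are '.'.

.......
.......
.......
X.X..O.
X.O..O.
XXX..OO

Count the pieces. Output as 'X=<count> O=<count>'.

X=6 O=5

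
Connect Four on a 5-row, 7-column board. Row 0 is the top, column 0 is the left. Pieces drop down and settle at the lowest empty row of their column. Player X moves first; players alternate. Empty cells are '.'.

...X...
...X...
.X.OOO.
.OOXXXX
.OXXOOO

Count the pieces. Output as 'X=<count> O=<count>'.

X=9 O=9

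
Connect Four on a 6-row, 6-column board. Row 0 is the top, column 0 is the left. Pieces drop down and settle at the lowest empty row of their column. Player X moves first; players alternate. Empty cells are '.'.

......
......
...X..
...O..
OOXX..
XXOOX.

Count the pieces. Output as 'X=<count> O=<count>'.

X=6 O=5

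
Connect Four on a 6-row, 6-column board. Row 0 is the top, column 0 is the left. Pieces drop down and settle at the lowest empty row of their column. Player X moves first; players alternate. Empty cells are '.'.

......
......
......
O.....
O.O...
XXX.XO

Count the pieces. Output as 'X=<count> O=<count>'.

X=4 O=4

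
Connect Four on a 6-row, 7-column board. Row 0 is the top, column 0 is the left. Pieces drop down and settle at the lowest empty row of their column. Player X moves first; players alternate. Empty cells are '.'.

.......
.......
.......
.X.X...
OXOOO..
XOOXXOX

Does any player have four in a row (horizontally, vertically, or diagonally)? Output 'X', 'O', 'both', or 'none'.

none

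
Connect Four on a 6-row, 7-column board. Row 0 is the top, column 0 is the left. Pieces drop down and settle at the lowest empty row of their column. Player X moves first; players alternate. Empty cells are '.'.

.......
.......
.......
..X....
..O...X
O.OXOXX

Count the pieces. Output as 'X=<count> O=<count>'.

X=5 O=4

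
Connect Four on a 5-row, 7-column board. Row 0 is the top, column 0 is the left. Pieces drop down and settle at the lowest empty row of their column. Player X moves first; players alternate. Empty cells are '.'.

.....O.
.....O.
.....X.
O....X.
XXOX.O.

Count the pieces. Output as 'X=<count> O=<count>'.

X=5 O=5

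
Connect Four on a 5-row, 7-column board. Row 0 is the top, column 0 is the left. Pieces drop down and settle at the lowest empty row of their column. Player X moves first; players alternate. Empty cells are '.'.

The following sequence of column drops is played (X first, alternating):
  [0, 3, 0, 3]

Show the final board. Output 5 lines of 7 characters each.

Answer: .......
.......
.......
X..O...
X..O...

Derivation:
Move 1: X drops in col 0, lands at row 4
Move 2: O drops in col 3, lands at row 4
Move 3: X drops in col 0, lands at row 3
Move 4: O drops in col 3, lands at row 3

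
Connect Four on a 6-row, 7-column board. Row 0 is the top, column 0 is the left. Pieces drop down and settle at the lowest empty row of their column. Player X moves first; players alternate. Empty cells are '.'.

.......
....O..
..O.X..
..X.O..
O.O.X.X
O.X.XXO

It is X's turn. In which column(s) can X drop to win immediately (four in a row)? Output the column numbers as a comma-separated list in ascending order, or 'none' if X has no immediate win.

Answer: 3

Derivation:
col 0: drop X → no win
col 1: drop X → no win
col 2: drop X → no win
col 3: drop X → WIN!
col 4: drop X → no win
col 5: drop X → no win
col 6: drop X → no win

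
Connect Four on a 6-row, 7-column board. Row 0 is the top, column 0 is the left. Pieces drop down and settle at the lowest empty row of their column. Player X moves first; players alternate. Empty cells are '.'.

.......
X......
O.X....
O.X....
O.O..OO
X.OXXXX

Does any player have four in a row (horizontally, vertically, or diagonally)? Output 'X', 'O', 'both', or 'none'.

X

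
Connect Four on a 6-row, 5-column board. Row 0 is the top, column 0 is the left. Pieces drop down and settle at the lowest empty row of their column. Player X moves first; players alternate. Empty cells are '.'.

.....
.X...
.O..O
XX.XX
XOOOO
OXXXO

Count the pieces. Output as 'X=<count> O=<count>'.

X=9 O=8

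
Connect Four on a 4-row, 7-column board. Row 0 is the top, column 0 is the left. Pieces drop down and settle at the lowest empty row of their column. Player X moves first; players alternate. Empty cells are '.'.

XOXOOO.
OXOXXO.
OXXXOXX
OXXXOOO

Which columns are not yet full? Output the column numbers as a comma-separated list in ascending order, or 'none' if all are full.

Answer: 6

Derivation:
col 0: top cell = 'X' → FULL
col 1: top cell = 'O' → FULL
col 2: top cell = 'X' → FULL
col 3: top cell = 'O' → FULL
col 4: top cell = 'O' → FULL
col 5: top cell = 'O' → FULL
col 6: top cell = '.' → open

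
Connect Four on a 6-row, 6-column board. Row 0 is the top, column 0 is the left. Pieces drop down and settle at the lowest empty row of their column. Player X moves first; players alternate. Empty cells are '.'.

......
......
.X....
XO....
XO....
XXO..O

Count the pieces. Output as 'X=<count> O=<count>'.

X=5 O=4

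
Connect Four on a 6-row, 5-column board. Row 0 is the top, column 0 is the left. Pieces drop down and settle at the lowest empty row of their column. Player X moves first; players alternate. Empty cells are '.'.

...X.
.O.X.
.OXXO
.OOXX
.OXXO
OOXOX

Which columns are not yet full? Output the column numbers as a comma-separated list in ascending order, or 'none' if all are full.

Answer: 0,1,2,4

Derivation:
col 0: top cell = '.' → open
col 1: top cell = '.' → open
col 2: top cell = '.' → open
col 3: top cell = 'X' → FULL
col 4: top cell = '.' → open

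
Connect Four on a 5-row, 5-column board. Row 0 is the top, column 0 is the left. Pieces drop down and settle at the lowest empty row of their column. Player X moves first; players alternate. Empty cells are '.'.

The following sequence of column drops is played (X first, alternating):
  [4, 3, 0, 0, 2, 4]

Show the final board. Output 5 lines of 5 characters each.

Answer: .....
.....
.....
O...O
X.XOX

Derivation:
Move 1: X drops in col 4, lands at row 4
Move 2: O drops in col 3, lands at row 4
Move 3: X drops in col 0, lands at row 4
Move 4: O drops in col 0, lands at row 3
Move 5: X drops in col 2, lands at row 4
Move 6: O drops in col 4, lands at row 3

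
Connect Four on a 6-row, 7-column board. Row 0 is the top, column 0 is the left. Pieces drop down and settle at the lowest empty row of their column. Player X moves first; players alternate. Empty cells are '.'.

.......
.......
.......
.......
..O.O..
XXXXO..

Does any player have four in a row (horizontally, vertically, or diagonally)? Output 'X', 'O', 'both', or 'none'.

X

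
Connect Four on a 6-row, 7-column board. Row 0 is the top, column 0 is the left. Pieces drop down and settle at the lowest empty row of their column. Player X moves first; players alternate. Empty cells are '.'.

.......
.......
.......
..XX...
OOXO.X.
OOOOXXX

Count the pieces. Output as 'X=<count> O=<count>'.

X=7 O=7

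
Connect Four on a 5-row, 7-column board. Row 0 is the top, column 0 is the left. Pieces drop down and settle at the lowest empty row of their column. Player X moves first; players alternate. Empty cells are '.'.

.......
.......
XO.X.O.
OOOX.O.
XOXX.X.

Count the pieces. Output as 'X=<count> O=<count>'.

X=7 O=7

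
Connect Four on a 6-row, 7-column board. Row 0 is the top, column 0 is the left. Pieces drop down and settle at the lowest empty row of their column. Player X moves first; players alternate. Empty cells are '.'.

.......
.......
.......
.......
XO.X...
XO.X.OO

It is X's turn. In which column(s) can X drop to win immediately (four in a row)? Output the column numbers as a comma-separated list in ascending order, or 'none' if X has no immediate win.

Answer: none

Derivation:
col 0: drop X → no win
col 1: drop X → no win
col 2: drop X → no win
col 3: drop X → no win
col 4: drop X → no win
col 5: drop X → no win
col 6: drop X → no win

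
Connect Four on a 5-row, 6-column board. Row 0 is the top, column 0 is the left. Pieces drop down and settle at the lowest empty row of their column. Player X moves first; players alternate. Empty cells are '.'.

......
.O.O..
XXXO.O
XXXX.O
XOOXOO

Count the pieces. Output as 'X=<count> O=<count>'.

X=9 O=9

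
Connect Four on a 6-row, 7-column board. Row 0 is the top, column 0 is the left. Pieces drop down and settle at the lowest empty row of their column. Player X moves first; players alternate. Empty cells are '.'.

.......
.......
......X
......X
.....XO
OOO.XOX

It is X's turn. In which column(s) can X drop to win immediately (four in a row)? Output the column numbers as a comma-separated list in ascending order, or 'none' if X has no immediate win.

Answer: none

Derivation:
col 0: drop X → no win
col 1: drop X → no win
col 2: drop X → no win
col 3: drop X → no win
col 4: drop X → no win
col 5: drop X → no win
col 6: drop X → no win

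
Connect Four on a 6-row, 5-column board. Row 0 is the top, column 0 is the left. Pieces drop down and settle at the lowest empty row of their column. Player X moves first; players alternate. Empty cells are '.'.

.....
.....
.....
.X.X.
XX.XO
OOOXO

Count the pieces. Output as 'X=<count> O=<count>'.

X=6 O=5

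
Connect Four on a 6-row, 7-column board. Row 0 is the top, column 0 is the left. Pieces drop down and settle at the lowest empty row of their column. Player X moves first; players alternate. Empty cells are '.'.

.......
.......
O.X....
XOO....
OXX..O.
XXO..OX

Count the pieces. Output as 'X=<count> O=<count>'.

X=7 O=7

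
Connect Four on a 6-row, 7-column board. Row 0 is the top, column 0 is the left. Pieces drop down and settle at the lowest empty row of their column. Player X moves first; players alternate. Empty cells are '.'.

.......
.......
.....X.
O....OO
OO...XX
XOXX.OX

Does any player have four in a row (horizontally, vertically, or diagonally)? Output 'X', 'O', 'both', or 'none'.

none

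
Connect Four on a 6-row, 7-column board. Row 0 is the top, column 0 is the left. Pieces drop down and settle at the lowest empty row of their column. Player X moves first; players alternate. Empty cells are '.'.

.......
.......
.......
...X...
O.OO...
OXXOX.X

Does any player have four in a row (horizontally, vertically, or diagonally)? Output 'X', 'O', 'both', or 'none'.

none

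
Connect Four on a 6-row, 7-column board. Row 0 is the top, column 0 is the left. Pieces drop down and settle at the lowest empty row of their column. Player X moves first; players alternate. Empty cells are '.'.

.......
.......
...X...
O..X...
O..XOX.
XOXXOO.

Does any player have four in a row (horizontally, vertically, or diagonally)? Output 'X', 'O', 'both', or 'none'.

X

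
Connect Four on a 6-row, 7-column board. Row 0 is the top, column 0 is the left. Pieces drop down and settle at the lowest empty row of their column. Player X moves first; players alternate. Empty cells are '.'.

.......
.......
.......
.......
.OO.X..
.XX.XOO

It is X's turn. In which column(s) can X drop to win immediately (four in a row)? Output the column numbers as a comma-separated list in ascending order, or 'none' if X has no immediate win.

col 0: drop X → no win
col 1: drop X → no win
col 2: drop X → no win
col 3: drop X → WIN!
col 4: drop X → no win
col 5: drop X → no win
col 6: drop X → no win

Answer: 3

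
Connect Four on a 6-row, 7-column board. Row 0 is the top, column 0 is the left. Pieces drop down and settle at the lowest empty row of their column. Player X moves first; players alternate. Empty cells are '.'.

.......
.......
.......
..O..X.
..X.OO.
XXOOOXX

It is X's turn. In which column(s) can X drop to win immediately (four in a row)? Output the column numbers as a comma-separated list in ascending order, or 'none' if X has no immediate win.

col 0: drop X → no win
col 1: drop X → no win
col 2: drop X → no win
col 3: drop X → no win
col 4: drop X → no win
col 5: drop X → no win
col 6: drop X → no win

Answer: none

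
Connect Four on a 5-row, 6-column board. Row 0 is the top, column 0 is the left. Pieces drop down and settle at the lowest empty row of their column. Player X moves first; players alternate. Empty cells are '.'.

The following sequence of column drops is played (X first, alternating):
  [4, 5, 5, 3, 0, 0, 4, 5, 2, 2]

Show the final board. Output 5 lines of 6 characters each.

Move 1: X drops in col 4, lands at row 4
Move 2: O drops in col 5, lands at row 4
Move 3: X drops in col 5, lands at row 3
Move 4: O drops in col 3, lands at row 4
Move 5: X drops in col 0, lands at row 4
Move 6: O drops in col 0, lands at row 3
Move 7: X drops in col 4, lands at row 3
Move 8: O drops in col 5, lands at row 2
Move 9: X drops in col 2, lands at row 4
Move 10: O drops in col 2, lands at row 3

Answer: ......
......
.....O
O.O.XX
X.XOXO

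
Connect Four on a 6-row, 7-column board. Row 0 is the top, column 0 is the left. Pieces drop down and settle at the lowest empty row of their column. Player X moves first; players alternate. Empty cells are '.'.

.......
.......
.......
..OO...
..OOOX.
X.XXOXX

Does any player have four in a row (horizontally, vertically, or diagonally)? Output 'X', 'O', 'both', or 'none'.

none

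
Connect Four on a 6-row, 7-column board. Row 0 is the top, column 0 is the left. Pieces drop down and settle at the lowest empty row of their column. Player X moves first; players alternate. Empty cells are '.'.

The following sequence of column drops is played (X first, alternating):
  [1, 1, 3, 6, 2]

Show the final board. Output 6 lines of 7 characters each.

Move 1: X drops in col 1, lands at row 5
Move 2: O drops in col 1, lands at row 4
Move 3: X drops in col 3, lands at row 5
Move 4: O drops in col 6, lands at row 5
Move 5: X drops in col 2, lands at row 5

Answer: .......
.......
.......
.......
.O.....
.XXX..O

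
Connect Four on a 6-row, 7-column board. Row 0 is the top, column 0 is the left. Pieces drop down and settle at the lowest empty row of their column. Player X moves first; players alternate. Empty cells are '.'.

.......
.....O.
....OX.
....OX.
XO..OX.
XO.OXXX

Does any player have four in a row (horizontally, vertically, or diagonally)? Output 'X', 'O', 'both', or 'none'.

X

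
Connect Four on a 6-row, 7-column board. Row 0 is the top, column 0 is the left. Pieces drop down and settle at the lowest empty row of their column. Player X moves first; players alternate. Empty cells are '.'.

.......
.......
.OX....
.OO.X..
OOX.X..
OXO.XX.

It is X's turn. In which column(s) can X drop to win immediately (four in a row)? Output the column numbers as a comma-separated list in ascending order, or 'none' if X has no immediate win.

col 0: drop X → no win
col 1: drop X → no win
col 2: drop X → no win
col 3: drop X → no win
col 4: drop X → WIN!
col 5: drop X → no win
col 6: drop X → no win

Answer: 4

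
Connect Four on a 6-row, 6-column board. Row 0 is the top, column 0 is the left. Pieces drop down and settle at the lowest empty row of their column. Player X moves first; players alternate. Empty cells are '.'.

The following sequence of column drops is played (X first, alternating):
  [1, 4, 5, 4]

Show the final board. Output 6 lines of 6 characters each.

Answer: ......
......
......
......
....O.
.X..OX

Derivation:
Move 1: X drops in col 1, lands at row 5
Move 2: O drops in col 4, lands at row 5
Move 3: X drops in col 5, lands at row 5
Move 4: O drops in col 4, lands at row 4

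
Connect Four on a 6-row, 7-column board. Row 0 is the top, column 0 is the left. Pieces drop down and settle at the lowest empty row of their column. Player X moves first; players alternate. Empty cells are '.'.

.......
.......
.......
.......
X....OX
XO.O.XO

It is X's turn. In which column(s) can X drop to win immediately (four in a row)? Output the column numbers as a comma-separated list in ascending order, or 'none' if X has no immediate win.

Answer: none

Derivation:
col 0: drop X → no win
col 1: drop X → no win
col 2: drop X → no win
col 3: drop X → no win
col 4: drop X → no win
col 5: drop X → no win
col 6: drop X → no win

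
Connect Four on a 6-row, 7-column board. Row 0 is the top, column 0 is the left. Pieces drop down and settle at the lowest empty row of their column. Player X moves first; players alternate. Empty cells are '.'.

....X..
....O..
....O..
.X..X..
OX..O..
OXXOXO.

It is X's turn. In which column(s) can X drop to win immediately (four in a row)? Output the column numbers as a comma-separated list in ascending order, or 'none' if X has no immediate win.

Answer: 1

Derivation:
col 0: drop X → no win
col 1: drop X → WIN!
col 2: drop X → no win
col 3: drop X → no win
col 5: drop X → no win
col 6: drop X → no win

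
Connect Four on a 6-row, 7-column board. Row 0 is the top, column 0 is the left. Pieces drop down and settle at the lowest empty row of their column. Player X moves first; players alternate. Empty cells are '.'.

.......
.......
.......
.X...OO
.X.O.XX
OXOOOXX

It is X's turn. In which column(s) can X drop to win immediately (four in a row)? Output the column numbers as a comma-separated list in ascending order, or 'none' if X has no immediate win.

Answer: 1

Derivation:
col 0: drop X → no win
col 1: drop X → WIN!
col 2: drop X → no win
col 3: drop X → no win
col 4: drop X → no win
col 5: drop X → no win
col 6: drop X → no win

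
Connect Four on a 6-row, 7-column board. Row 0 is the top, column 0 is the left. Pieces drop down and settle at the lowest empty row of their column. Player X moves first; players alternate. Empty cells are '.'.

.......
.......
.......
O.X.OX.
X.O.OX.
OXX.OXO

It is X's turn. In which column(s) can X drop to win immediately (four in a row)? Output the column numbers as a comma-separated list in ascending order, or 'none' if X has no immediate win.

Answer: 5

Derivation:
col 0: drop X → no win
col 1: drop X → no win
col 2: drop X → no win
col 3: drop X → no win
col 4: drop X → no win
col 5: drop X → WIN!
col 6: drop X → no win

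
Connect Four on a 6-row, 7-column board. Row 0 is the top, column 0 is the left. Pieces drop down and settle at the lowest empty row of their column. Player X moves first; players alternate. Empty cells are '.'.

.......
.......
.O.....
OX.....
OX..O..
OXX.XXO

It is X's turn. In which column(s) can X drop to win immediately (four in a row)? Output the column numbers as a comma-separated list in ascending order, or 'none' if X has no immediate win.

Answer: 3

Derivation:
col 0: drop X → no win
col 1: drop X → no win
col 2: drop X → no win
col 3: drop X → WIN!
col 4: drop X → no win
col 5: drop X → no win
col 6: drop X → no win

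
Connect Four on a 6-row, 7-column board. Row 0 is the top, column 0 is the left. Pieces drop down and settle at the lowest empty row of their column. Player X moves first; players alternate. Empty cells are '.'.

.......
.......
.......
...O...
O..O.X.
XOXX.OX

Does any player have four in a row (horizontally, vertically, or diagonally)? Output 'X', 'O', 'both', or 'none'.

none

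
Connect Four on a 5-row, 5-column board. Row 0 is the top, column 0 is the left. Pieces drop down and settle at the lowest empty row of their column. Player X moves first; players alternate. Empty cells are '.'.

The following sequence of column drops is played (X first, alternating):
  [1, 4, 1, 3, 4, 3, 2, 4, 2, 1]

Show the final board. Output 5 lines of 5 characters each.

Move 1: X drops in col 1, lands at row 4
Move 2: O drops in col 4, lands at row 4
Move 3: X drops in col 1, lands at row 3
Move 4: O drops in col 3, lands at row 4
Move 5: X drops in col 4, lands at row 3
Move 6: O drops in col 3, lands at row 3
Move 7: X drops in col 2, lands at row 4
Move 8: O drops in col 4, lands at row 2
Move 9: X drops in col 2, lands at row 3
Move 10: O drops in col 1, lands at row 2

Answer: .....
.....
.O..O
.XXOX
.XXOO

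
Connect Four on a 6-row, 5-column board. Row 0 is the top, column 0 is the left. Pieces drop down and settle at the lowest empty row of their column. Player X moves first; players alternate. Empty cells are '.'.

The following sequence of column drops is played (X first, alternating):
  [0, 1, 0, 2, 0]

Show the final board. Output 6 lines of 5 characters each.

Answer: .....
.....
.....
X....
X....
XOO..

Derivation:
Move 1: X drops in col 0, lands at row 5
Move 2: O drops in col 1, lands at row 5
Move 3: X drops in col 0, lands at row 4
Move 4: O drops in col 2, lands at row 5
Move 5: X drops in col 0, lands at row 3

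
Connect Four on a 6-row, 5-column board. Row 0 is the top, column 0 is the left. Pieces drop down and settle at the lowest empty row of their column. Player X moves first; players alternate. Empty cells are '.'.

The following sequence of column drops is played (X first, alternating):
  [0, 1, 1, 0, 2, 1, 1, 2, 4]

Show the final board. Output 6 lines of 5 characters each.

Answer: .....
.....
.X...
.O...
OXO..
XOX.X

Derivation:
Move 1: X drops in col 0, lands at row 5
Move 2: O drops in col 1, lands at row 5
Move 3: X drops in col 1, lands at row 4
Move 4: O drops in col 0, lands at row 4
Move 5: X drops in col 2, lands at row 5
Move 6: O drops in col 1, lands at row 3
Move 7: X drops in col 1, lands at row 2
Move 8: O drops in col 2, lands at row 4
Move 9: X drops in col 4, lands at row 5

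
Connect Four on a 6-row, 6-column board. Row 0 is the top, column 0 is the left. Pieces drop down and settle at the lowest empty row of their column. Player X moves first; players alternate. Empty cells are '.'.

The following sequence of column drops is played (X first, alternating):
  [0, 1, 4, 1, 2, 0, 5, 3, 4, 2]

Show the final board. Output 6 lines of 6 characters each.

Move 1: X drops in col 0, lands at row 5
Move 2: O drops in col 1, lands at row 5
Move 3: X drops in col 4, lands at row 5
Move 4: O drops in col 1, lands at row 4
Move 5: X drops in col 2, lands at row 5
Move 6: O drops in col 0, lands at row 4
Move 7: X drops in col 5, lands at row 5
Move 8: O drops in col 3, lands at row 5
Move 9: X drops in col 4, lands at row 4
Move 10: O drops in col 2, lands at row 4

Answer: ......
......
......
......
OOO.X.
XOXOXX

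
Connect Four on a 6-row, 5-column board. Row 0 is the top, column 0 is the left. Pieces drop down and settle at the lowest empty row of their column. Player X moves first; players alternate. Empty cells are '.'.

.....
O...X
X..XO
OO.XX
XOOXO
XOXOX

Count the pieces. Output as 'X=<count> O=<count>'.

X=10 O=9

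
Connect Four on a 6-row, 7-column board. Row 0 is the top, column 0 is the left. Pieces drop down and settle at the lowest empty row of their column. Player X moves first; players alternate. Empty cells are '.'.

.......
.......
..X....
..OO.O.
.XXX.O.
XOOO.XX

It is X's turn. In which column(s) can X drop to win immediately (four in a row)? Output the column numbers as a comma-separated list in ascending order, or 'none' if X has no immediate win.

Answer: 0

Derivation:
col 0: drop X → WIN!
col 1: drop X → no win
col 2: drop X → no win
col 3: drop X → no win
col 4: drop X → no win
col 5: drop X → no win
col 6: drop X → no win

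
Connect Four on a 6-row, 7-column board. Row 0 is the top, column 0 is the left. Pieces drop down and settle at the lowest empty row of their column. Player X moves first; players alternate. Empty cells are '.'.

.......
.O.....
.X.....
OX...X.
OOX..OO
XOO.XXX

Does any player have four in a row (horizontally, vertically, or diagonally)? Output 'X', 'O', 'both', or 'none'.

none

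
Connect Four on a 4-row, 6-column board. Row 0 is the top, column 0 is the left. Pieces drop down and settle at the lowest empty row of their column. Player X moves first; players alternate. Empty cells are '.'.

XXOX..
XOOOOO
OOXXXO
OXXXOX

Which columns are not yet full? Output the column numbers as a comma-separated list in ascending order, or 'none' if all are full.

col 0: top cell = 'X' → FULL
col 1: top cell = 'X' → FULL
col 2: top cell = 'O' → FULL
col 3: top cell = 'X' → FULL
col 4: top cell = '.' → open
col 5: top cell = '.' → open

Answer: 4,5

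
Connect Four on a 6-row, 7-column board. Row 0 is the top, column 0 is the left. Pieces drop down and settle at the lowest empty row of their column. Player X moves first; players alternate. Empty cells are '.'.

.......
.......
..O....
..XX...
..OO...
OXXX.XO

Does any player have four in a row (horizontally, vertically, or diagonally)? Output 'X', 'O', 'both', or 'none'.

none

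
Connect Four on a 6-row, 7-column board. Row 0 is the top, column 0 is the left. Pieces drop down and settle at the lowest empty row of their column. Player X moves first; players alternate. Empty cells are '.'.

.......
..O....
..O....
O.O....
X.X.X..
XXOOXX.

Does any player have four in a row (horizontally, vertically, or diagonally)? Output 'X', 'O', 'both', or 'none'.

none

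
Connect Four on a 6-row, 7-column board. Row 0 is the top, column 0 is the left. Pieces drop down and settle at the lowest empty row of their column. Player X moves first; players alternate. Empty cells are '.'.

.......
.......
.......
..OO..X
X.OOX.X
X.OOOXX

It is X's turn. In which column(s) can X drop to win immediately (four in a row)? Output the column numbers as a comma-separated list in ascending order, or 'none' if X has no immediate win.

col 0: drop X → no win
col 1: drop X → no win
col 2: drop X → no win
col 3: drop X → no win
col 4: drop X → no win
col 5: drop X → no win
col 6: drop X → WIN!

Answer: 6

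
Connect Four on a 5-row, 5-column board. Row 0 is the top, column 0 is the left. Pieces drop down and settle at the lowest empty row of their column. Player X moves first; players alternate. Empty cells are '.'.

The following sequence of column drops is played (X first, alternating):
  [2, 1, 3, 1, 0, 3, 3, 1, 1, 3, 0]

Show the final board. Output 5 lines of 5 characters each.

Move 1: X drops in col 2, lands at row 4
Move 2: O drops in col 1, lands at row 4
Move 3: X drops in col 3, lands at row 4
Move 4: O drops in col 1, lands at row 3
Move 5: X drops in col 0, lands at row 4
Move 6: O drops in col 3, lands at row 3
Move 7: X drops in col 3, lands at row 2
Move 8: O drops in col 1, lands at row 2
Move 9: X drops in col 1, lands at row 1
Move 10: O drops in col 3, lands at row 1
Move 11: X drops in col 0, lands at row 3

Answer: .....
.X.O.
.O.X.
XO.O.
XOXX.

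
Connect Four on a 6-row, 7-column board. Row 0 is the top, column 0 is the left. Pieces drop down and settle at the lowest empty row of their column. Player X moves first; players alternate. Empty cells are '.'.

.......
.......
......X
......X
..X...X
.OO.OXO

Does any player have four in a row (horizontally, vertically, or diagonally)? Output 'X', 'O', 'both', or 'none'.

none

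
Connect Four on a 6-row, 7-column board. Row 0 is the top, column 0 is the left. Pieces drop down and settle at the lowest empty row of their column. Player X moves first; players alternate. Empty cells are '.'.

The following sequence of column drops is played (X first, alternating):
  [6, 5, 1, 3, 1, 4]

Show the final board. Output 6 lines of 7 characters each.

Move 1: X drops in col 6, lands at row 5
Move 2: O drops in col 5, lands at row 5
Move 3: X drops in col 1, lands at row 5
Move 4: O drops in col 3, lands at row 5
Move 5: X drops in col 1, lands at row 4
Move 6: O drops in col 4, lands at row 5

Answer: .......
.......
.......
.......
.X.....
.X.OOOX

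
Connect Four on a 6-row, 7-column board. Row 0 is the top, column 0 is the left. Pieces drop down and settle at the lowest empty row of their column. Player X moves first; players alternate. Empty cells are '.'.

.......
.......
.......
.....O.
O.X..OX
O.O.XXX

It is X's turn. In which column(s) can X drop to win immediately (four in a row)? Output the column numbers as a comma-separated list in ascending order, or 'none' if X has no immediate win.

Answer: 3

Derivation:
col 0: drop X → no win
col 1: drop X → no win
col 2: drop X → no win
col 3: drop X → WIN!
col 4: drop X → no win
col 5: drop X → no win
col 6: drop X → no win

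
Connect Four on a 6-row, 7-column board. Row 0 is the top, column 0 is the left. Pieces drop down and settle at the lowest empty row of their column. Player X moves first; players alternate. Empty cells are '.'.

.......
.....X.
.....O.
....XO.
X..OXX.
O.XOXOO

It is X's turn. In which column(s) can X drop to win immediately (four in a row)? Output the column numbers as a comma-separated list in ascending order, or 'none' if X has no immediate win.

col 0: drop X → no win
col 1: drop X → no win
col 2: drop X → no win
col 3: drop X → no win
col 4: drop X → WIN!
col 5: drop X → no win
col 6: drop X → no win

Answer: 4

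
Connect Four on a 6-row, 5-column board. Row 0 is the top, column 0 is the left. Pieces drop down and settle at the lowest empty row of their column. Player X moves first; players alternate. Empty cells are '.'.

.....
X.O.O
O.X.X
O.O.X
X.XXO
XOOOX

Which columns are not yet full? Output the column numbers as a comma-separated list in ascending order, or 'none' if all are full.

col 0: top cell = '.' → open
col 1: top cell = '.' → open
col 2: top cell = '.' → open
col 3: top cell = '.' → open
col 4: top cell = '.' → open

Answer: 0,1,2,3,4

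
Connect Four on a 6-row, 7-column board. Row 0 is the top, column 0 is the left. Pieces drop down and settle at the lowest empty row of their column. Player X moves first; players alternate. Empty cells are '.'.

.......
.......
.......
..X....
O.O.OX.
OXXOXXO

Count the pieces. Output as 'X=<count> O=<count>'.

X=6 O=6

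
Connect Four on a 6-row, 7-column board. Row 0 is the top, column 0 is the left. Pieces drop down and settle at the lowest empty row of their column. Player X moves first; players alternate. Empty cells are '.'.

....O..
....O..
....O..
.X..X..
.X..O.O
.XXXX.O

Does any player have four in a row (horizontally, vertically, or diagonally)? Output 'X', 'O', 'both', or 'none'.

X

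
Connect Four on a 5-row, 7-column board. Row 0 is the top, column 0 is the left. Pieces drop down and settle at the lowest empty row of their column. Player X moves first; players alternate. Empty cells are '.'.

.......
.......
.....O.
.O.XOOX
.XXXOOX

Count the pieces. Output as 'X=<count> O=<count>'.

X=6 O=6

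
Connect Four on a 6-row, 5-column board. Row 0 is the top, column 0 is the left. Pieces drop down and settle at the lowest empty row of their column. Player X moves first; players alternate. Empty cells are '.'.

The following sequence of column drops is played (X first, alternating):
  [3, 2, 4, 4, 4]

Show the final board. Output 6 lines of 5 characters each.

Answer: .....
.....
.....
....X
....O
..OXX

Derivation:
Move 1: X drops in col 3, lands at row 5
Move 2: O drops in col 2, lands at row 5
Move 3: X drops in col 4, lands at row 5
Move 4: O drops in col 4, lands at row 4
Move 5: X drops in col 4, lands at row 3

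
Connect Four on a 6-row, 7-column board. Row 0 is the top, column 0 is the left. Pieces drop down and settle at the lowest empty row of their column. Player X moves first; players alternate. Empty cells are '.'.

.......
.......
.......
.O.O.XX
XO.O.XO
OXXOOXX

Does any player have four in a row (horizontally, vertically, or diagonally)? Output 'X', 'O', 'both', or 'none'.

none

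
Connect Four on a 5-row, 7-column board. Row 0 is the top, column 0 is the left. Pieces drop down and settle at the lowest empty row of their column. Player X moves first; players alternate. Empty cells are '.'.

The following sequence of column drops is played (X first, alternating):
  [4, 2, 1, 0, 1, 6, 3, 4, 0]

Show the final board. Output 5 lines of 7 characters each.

Move 1: X drops in col 4, lands at row 4
Move 2: O drops in col 2, lands at row 4
Move 3: X drops in col 1, lands at row 4
Move 4: O drops in col 0, lands at row 4
Move 5: X drops in col 1, lands at row 3
Move 6: O drops in col 6, lands at row 4
Move 7: X drops in col 3, lands at row 4
Move 8: O drops in col 4, lands at row 3
Move 9: X drops in col 0, lands at row 3

Answer: .......
.......
.......
XX..O..
OXOXX.O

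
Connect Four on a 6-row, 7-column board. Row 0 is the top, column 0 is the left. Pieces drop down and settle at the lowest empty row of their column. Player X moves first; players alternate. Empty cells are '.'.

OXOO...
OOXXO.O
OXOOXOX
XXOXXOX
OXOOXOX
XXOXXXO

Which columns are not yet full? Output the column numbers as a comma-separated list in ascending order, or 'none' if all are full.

col 0: top cell = 'O' → FULL
col 1: top cell = 'X' → FULL
col 2: top cell = 'O' → FULL
col 3: top cell = 'O' → FULL
col 4: top cell = '.' → open
col 5: top cell = '.' → open
col 6: top cell = '.' → open

Answer: 4,5,6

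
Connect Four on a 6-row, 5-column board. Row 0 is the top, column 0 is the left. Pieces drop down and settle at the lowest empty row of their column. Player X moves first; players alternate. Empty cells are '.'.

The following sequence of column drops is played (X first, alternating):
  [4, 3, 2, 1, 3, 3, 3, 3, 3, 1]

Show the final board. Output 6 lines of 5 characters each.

Answer: ...X.
...O.
...X.
...O.
.O.X.
.OXOX

Derivation:
Move 1: X drops in col 4, lands at row 5
Move 2: O drops in col 3, lands at row 5
Move 3: X drops in col 2, lands at row 5
Move 4: O drops in col 1, lands at row 5
Move 5: X drops in col 3, lands at row 4
Move 6: O drops in col 3, lands at row 3
Move 7: X drops in col 3, lands at row 2
Move 8: O drops in col 3, lands at row 1
Move 9: X drops in col 3, lands at row 0
Move 10: O drops in col 1, lands at row 4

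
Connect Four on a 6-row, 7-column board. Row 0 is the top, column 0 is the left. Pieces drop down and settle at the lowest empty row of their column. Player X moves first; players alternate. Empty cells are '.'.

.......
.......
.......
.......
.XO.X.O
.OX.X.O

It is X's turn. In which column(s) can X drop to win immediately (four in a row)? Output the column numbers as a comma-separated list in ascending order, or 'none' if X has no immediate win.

col 0: drop X → no win
col 1: drop X → no win
col 2: drop X → no win
col 3: drop X → no win
col 4: drop X → no win
col 5: drop X → no win
col 6: drop X → no win

Answer: none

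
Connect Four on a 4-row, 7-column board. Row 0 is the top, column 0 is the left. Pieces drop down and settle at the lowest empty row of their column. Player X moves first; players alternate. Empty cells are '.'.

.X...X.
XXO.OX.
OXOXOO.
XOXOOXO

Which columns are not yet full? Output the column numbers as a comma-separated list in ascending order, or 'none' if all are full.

Answer: 0,2,3,4,6

Derivation:
col 0: top cell = '.' → open
col 1: top cell = 'X' → FULL
col 2: top cell = '.' → open
col 3: top cell = '.' → open
col 4: top cell = '.' → open
col 5: top cell = 'X' → FULL
col 6: top cell = '.' → open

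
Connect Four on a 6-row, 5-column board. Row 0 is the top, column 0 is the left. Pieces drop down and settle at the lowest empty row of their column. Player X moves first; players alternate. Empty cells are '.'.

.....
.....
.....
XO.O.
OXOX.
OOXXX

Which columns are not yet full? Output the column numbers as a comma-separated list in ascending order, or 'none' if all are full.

col 0: top cell = '.' → open
col 1: top cell = '.' → open
col 2: top cell = '.' → open
col 3: top cell = '.' → open
col 4: top cell = '.' → open

Answer: 0,1,2,3,4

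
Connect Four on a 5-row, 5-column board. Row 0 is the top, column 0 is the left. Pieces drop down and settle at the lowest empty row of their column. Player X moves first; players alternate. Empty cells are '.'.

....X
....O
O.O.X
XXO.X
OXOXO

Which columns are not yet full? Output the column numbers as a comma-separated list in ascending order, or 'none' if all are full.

Answer: 0,1,2,3

Derivation:
col 0: top cell = '.' → open
col 1: top cell = '.' → open
col 2: top cell = '.' → open
col 3: top cell = '.' → open
col 4: top cell = 'X' → FULL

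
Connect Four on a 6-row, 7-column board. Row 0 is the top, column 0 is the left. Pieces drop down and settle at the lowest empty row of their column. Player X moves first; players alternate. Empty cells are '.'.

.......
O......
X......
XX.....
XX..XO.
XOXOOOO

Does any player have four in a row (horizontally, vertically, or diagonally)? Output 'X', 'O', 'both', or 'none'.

both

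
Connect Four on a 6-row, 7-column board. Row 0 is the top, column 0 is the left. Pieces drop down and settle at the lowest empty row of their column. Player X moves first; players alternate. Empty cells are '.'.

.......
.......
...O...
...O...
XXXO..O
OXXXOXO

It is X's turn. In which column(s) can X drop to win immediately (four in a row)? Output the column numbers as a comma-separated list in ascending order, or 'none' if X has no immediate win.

col 0: drop X → no win
col 1: drop X → no win
col 2: drop X → no win
col 3: drop X → no win
col 4: drop X → no win
col 5: drop X → no win
col 6: drop X → no win

Answer: none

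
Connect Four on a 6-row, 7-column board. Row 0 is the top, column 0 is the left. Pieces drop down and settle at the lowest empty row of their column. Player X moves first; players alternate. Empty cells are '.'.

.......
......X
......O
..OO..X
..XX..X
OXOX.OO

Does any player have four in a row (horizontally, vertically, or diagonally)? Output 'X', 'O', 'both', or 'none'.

none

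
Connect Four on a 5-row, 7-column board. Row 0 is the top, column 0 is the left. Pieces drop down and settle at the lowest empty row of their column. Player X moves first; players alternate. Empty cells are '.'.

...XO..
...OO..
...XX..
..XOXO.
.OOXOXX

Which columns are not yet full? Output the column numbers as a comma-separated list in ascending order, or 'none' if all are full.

Answer: 0,1,2,5,6

Derivation:
col 0: top cell = '.' → open
col 1: top cell = '.' → open
col 2: top cell = '.' → open
col 3: top cell = 'X' → FULL
col 4: top cell = 'O' → FULL
col 5: top cell = '.' → open
col 6: top cell = '.' → open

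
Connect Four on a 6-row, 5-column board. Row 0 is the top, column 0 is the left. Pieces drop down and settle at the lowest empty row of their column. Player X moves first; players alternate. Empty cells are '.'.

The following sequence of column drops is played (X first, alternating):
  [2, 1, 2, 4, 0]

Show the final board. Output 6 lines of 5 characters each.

Move 1: X drops in col 2, lands at row 5
Move 2: O drops in col 1, lands at row 5
Move 3: X drops in col 2, lands at row 4
Move 4: O drops in col 4, lands at row 5
Move 5: X drops in col 0, lands at row 5

Answer: .....
.....
.....
.....
..X..
XOX.O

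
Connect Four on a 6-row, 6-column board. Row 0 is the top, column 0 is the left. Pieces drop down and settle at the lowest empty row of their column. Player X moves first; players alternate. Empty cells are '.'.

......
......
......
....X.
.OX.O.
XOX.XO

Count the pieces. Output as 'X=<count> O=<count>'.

X=5 O=4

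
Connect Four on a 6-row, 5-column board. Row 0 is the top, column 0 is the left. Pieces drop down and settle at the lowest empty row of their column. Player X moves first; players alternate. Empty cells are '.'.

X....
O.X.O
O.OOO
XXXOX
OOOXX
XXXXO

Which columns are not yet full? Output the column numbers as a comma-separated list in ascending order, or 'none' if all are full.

col 0: top cell = 'X' → FULL
col 1: top cell = '.' → open
col 2: top cell = '.' → open
col 3: top cell = '.' → open
col 4: top cell = '.' → open

Answer: 1,2,3,4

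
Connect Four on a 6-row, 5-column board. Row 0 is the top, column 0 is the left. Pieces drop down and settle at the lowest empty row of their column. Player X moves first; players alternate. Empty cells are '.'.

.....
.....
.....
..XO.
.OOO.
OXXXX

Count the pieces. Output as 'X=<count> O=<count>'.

X=5 O=5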